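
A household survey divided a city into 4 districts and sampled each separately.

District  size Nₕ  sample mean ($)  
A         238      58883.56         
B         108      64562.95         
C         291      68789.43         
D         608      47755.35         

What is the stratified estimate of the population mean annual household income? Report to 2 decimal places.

N = 1245; weights Wₕ = Nₕ/N = (0.1912, 0.0867, 0.2337, 0.4884).
x̄_st = Σ Wₕ·x̄ₕ = 0.1912·58883.56 + 0.0867·64562.95 + 0.2337·68789.43 + 0.4884·47755.35 ≈ 56257.0786...
→ 56257.08.

56257.08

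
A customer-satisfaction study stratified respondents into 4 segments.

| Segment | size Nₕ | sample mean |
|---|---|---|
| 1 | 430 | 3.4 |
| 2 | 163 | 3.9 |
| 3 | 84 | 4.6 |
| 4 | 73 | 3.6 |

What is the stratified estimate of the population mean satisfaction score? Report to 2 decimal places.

3.66

N = 430 + 163 + 84 + 73 = 750.
Overall mean = Σ (Nₕ/N)·x̄ₕ — weight by population share, not a simple average.
Σ Nₕx̄ₕ = 430·3.4 + 163·3.9 + 84·4.6 + 73·3.6 = 1462 + 635.7 + 386.4 + 262.8 = 2746.9.
Divide by N: 2746.9 / 750 = 3.6625... → 3.66.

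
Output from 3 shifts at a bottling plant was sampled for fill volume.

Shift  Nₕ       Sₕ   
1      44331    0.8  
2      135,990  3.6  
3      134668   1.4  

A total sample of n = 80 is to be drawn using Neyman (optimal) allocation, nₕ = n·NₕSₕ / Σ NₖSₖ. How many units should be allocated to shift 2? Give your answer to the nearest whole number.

Σ NₕSₕ = 44331·0.8 + 135990·3.6 + 134668·1.4 = 713564.
Share for 2: 489564/713564 = 0.68608.
n_2 = 80 × 0.68608 = 54.887... → 55.

55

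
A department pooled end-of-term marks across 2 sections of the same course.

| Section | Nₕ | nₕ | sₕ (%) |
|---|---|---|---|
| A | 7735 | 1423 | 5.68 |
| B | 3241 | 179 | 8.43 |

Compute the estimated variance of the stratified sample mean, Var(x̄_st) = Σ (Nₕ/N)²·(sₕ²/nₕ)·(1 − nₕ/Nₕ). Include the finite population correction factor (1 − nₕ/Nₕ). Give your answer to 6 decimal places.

0.041892

N = 10976; Wₕ = Nₕ/N.
section A: (7735/10976)²·5.68²/1423·(1 − 1423/7735) = 0.009188209
section B: (3241/10976)²·8.43²/179·(1 − 179/3241) = 0.032703794
Sum = 0.041892003 → 0.041892.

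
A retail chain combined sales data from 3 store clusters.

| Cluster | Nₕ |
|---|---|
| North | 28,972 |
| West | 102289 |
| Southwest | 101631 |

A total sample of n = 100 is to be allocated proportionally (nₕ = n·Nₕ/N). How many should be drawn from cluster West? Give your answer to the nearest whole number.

Share of cluster West = 102289/232892 = 0.43921.
Allocate 100 × 0.43921 = 43.921... → 44.

44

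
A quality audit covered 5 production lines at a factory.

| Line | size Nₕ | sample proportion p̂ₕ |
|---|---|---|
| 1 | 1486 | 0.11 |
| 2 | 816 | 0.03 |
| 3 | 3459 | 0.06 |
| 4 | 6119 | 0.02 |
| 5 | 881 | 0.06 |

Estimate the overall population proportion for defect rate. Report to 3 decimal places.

0.045

Wₕ = Nₕ/N with N = 12761: 0.1164, 0.0639, 0.2711, 0.4795, 0.0690.
p̂_st = 0.1164·0.11 + 0.0639·0.03 + 0.2711·0.06 + 0.4795·0.02 + 0.0690·0.06 ≈ 0.04472... → 0.045.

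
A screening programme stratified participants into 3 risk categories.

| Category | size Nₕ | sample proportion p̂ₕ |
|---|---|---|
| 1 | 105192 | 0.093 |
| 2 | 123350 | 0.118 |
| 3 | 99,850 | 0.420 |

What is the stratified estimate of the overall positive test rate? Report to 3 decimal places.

N = 105192 + 123350 + 99850 = 328392.
Overall proportion = Σ (Nₕ/N)·p̂ₕ.
Σ Nₕp̂ₕ = 9782.856 + 14555.3 + 41937 = 66275.156.
66275.156 / 328392 = 0.20182... → 0.202.

0.202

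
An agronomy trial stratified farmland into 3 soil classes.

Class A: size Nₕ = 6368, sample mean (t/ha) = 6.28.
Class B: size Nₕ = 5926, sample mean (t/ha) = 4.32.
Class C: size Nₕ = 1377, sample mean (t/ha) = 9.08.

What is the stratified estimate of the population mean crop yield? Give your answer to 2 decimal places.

5.71

x̄_st = (Σ Nₕx̄ₕ) / (Σ Nₕ) = (6368·6.28 + 5926·4.32 + 1377·9.08) / 13671
= 78094.52 / 13671 = 5.7124... → 5.71.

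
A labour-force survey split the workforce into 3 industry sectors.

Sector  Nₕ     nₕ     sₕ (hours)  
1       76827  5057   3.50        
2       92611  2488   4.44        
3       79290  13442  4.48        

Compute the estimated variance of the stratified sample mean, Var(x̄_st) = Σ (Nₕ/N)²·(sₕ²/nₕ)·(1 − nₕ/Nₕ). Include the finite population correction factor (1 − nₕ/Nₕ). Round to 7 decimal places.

0.0014109

N = 248728; Wₕ = Nₕ/N.
sector 1: (76827/248728)²·3.50²/5057·(1 − 5057/76827) = 0.0002158990
sector 2: (92611/248728)²·4.44²/2488·(1 − 2488/92611) = 0.0010689673
sector 3: (79290/248728)²·4.48²/13442·(1 − 13442/79290) = 0.0001260096
Sum = 0.0014108759 → 0.0014109.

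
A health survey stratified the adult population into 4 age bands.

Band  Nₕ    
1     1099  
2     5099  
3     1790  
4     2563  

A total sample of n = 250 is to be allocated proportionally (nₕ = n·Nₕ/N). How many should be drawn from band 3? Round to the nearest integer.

42

N = 1099 + 5099 + 1790 + 2563 = 10551.
n_3 = 250·1790/10551 = 42.413... → 42.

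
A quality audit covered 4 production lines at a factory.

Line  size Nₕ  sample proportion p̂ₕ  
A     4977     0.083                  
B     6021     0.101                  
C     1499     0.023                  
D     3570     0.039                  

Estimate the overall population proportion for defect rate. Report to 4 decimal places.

0.0744

Wₕ = Nₕ/N with N = 16067: 0.3098, 0.3747, 0.0933, 0.2222.
p̂_st = 0.3098·0.083 + 0.3747·0.101 + 0.0933·0.023 + 0.2222·0.039 ≈ 0.074371... → 0.0744.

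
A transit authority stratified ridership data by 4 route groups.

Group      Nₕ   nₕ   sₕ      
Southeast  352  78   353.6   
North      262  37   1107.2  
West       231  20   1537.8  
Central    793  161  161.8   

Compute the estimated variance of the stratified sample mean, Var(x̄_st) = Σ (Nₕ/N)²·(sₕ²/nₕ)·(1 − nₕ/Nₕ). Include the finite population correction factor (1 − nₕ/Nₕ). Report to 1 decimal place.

N = 1638; Wₕ = Nₕ/N.
group Southeast: (352/1638)²·353.6²/78·(1 − 78/352) = 57.6229
group North: (262/1638)²·1107.2²/37·(1 − 37/262) = 727.9582
group West: (231/1638)²·1537.8²/20·(1 − 20/231) = 2148.0103
group Central: (793/1638)²·161.8²/161·(1 − 161/793) = 30.3734
Sum = 2963.9648 → 2964.0.

2964.0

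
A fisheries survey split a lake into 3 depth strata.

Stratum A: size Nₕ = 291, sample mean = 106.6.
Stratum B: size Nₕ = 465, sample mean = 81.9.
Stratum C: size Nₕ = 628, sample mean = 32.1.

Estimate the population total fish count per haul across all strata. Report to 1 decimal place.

Estimate total by summing Nₕ·x̄ₕ over strata.
291·106.6 + 465·81.9 + 628·32.1 = 31020.6 + 38083.5 + 20158.8 = 89262.9.

89262.9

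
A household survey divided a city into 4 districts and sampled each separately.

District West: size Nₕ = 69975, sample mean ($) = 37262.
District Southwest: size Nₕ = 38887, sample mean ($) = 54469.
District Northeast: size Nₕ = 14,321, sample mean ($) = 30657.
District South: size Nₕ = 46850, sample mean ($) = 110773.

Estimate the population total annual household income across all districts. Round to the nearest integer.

10354298400

West: 69975·37262 = 2607408450
Southwest: 38887·54469 = 2118136003
Northeast: 14321·30657 = 439038897
South: 46850·110773 = 5189715050
τ̂ = Σ Nₕx̄ₕ = 10354298400.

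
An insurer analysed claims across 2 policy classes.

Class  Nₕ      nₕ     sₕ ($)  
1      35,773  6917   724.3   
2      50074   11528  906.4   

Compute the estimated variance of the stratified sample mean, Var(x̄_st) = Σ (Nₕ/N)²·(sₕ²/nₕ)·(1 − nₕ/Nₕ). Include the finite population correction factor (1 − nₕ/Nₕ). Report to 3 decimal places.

N = 85847. Term for each stratum: Wₕ²sₕ²/nₕ·(1−nₕ/Nₕ).
Var(x̄_st) = 10.623324 + 18.664965 = 29.288289 → 29.288.

29.288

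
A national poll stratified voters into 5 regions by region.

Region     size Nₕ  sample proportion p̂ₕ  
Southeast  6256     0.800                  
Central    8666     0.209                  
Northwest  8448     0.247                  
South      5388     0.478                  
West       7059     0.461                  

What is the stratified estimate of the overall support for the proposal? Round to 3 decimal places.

0.411

Wₕ = Nₕ/N with N = 35817: 0.1747, 0.2420, 0.2359, 0.1504, 0.1971.
p̂_st = 0.1747·0.800 + 0.2420·0.209 + 0.2359·0.247 + 0.1504·0.478 + 0.1971·0.461 ≈ 0.41132... → 0.411.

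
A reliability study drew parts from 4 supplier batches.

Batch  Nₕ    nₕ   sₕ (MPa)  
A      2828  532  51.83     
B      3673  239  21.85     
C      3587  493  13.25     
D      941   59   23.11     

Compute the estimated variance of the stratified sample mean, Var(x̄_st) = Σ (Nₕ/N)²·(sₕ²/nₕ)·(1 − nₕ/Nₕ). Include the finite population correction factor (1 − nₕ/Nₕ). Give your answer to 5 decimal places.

N = 11029. Term for each stratum: Wₕ²sₕ²/nₕ·(1−nₕ/Nₕ).
Var(x̄_st) = 0.26954408 + 0.20713521 + 0.03249109 + 0.06176377 = 0.57093415 → 0.57093.

0.57093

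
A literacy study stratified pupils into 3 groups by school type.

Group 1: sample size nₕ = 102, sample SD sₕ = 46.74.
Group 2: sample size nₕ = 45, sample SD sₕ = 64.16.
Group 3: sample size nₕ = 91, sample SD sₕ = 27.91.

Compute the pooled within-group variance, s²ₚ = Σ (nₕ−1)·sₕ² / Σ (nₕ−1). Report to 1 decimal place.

1: (102−1)·46.74² = 101·2184.6276 = 220647.3876
2: (45−1)·64.16² = 44·4116.5056 = 181126.2464
3: (91−1)·27.91² = 90·778.9681 = 70107.129
Numerator = 471880.763; denominator = Σ(nₕ−1) = 235.
s²ₚ = 471880.763/235 = 2008.003... → 2008.0.

2008.0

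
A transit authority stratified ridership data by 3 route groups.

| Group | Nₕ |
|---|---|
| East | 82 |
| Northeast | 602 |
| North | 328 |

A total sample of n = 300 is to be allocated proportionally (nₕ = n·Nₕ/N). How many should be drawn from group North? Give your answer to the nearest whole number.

N = 82 + 602 + 328 = 1012.
n_North = 300·328/1012 = 97.233... → 97.

97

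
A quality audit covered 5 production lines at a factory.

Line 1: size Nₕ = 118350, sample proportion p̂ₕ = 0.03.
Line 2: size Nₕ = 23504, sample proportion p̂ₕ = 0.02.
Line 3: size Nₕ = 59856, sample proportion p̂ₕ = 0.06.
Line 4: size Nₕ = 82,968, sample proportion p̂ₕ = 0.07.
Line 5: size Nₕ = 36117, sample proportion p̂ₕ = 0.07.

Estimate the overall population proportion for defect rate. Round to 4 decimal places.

Wₕ = Nₕ/N with N = 320795: 0.3689, 0.0733, 0.1866, 0.2586, 0.1126.
p̂_st = 0.3689·0.03 + 0.0733·0.02 + 0.1866·0.06 + 0.2586·0.07 + 0.1126·0.07 ≈ 0.049714... → 0.0497.

0.0497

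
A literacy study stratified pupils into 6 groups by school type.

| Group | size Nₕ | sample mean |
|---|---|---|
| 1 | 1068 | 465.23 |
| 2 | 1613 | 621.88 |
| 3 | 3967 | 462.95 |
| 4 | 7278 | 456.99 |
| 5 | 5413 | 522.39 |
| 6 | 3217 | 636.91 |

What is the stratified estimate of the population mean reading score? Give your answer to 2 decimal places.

N = 22556; weights Wₕ = Nₕ/N = (0.0473, 0.0715, 0.1759, 0.3227, 0.2400, 0.1426).
x̄_st = Σ Wₕ·x̄ₕ = 0.0473·465.23 + 0.0715·621.88 + 0.1759·462.95 + 0.3227·456.99 + 0.2400·522.39 + 0.1426·636.91 ≈ 511.5752...
→ 511.58.

511.58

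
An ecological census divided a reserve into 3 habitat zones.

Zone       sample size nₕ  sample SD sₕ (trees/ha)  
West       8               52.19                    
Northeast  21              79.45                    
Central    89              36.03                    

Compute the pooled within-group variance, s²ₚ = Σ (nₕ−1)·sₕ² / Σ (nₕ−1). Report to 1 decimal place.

2257.0

Degrees of freedom: 7 + 20 + 88 = 115.
Σ(nₕ−1)sₕ² = 7·2723.7961 + 20·6312.3025 + 88·1298.1609 = 259550.7819.
s²ₚ = 259550.7819 / 115 = 2256.963... → 2257.0.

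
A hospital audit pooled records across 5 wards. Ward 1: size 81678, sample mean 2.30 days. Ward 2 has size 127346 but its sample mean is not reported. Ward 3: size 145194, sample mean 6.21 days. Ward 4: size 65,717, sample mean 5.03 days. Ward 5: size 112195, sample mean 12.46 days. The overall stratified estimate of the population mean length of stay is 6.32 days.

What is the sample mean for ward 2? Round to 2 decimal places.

N = 81678 + 127346 + 145194 + 65717 + 112195 = 532130.
Overall total = μ·N = 6.32·532130 = 3363061.6.
Subtract the known strata: 81678·2.30 + 145194·6.21 + 65717·5.03 + 112195·12.46 = 2818020.35.
Remaining total for ward 2: 3363061.6 − 2818020.35 = 545041.25.
Divide by its size: 545041.25 / 127346 = 4.2800... → 4.28.

4.28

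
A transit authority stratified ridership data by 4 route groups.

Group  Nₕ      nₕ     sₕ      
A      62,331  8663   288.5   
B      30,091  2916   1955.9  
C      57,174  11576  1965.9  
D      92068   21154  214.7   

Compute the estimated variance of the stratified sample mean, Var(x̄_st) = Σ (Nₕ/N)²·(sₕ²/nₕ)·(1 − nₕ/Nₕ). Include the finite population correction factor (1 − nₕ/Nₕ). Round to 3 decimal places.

N = 241664; Wₕ = Nₕ/N.
group A: (62331/241664)²·288.5²/8663·(1 − 8663/62331) = 0.550325
group B: (30091/241664)²·1955.9²/2916·(1 − 2916/30091) = 18.369106
group C: (57174/241664)²·1965.9²/11576·(1 − 11576/57174) = 14.903380
group D: (92068/241664)²·214.7²/21154·(1 − 21154/92068) = 0.243606
Sum = 34.066417 → 34.066.

34.066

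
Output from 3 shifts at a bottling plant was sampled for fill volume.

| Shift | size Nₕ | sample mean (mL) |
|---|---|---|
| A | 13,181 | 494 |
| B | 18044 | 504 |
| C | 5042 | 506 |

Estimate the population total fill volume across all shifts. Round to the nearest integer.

Estimate total by summing Nₕ·x̄ₕ over strata.
13181·494 + 18044·504 + 5042·506 = 6511414 + 9094176 + 2551252 = 18156842.

18156842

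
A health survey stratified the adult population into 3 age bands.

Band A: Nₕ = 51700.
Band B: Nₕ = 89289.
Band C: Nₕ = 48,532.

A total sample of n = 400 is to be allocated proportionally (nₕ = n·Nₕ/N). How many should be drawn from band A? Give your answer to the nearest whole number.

109

Share of band A = 51700/189521 = 0.27279.
Allocate 400 × 0.27279 = 109.117... → 109.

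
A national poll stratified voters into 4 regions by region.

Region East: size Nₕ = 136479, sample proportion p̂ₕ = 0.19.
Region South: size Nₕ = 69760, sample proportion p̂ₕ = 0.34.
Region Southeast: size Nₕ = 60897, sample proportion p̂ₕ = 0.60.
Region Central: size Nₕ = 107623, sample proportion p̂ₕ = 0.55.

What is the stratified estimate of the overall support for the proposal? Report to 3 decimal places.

N = 136479 + 69760 + 60897 + 107623 = 374759.
Overall proportion = Σ (Nₕ/N)·p̂ₕ.
Σ Nₕp̂ₕ = 25931.01 + 23718.4 + 36538.2 + 59192.65 = 145380.26.
145380.26 / 374759 = 0.38793... → 0.388.

0.388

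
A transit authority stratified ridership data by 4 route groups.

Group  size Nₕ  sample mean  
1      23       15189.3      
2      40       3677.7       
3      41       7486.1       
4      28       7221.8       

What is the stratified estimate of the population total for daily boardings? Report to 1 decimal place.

1005602.4

1: 23·15189.3 = 349353.9
2: 40·3677.7 = 147108
3: 41·7486.1 = 306930.1
4: 28·7221.8 = 202210.4
τ̂ = Σ Nₕx̄ₕ = 1005602.4.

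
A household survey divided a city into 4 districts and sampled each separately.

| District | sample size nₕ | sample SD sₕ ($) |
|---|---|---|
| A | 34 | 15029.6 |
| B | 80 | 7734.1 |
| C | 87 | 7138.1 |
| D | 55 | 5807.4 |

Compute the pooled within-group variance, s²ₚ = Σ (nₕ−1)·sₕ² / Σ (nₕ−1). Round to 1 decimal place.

Degrees of freedom: 33 + 79 + 86 + 54 = 252.
Σ(nₕ−1)sₕ² = 33·225888876.16 + 79·59816302.81 + 86·50952471.61 + 54·33725894.76 = 18382931710.77.
s²ₚ = 18382931710.77 / 252 = 72948141.709... → 72948141.7.

72948141.7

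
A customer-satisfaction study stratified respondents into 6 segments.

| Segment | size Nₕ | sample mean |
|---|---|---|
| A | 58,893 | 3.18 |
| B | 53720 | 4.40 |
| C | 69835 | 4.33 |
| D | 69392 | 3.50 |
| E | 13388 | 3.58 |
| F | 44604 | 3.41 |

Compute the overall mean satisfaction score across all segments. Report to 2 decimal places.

3.77

x̄_st = (Σ Nₕx̄ₕ) / (Σ Nₕ) = (58893·3.18 + 53720·4.40 + 69835·4.33 + 69392·3.50 + 13388·3.58 + 44604·3.41) / 309832
= 1168933.97 / 309832 = 3.7728... → 3.77.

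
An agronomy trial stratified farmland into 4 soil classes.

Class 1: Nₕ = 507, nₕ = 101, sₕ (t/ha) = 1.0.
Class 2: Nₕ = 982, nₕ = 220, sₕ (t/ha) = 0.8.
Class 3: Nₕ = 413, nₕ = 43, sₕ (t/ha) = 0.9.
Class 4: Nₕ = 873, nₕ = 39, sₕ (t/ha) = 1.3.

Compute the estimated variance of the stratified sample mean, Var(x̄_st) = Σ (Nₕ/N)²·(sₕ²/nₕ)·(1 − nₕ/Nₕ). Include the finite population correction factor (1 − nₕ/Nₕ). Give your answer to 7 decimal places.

0.0050182

N = 2775. Term for each stratum: Wₕ²sₕ²/nₕ·(1−nₕ/Nₕ).
Var(x̄_st) = 0.0002646590 + 0.0002826818 + 0.0003738026 + 0.0040970986 = 0.0050182420 → 0.0050182.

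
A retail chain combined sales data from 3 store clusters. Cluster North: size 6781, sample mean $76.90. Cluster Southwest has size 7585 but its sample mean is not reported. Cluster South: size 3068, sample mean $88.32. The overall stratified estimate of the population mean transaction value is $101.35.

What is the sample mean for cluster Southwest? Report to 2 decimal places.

128.48

Σ Nₕx̄ₕ = N·μ, so 7585·x̄_Southwest = 17434·101.35 − (6781·76.90 + 3068·88.32).
= 1766935.9 − 792424.66 = 974511.24.
x̄_Southwest = 974511.24 / 7585 = 128.4787... → 128.48.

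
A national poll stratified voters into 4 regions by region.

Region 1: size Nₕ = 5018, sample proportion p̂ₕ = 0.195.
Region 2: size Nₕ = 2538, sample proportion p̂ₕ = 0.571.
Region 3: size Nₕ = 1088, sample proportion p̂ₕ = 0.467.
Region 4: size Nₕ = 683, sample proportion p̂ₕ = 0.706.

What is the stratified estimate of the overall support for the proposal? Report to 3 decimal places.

0.366

Wₕ = Nₕ/N with N = 9327: 0.5380, 0.2721, 0.1167, 0.0732.
p̂_st = 0.5380·0.195 + 0.2721·0.571 + 0.1167·0.467 + 0.0732·0.706 ≈ 0.36646... → 0.366.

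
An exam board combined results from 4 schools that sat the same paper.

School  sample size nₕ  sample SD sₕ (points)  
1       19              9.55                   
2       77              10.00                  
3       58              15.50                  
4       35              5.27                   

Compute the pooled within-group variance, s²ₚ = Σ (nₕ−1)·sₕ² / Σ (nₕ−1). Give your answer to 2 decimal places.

1: (19−1)·9.55² = 18·91.2025 = 1641.645
2: (77−1)·10.00² = 76·100 = 7600
3: (58−1)·15.50² = 57·240.25 = 13694.25
4: (35−1)·5.27² = 34·27.7729 = 944.2786
Numerator = 23880.1736; denominator = Σ(nₕ−1) = 185.
s²ₚ = 23880.1736/185 = 129.0820... → 129.08.

129.08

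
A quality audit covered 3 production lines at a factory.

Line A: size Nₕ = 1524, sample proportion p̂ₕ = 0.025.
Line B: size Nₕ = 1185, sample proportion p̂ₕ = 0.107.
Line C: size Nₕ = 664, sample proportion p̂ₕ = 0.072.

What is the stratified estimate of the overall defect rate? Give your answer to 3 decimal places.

0.063

N = 1524 + 1185 + 664 = 3373.
Overall proportion = Σ (Nₕ/N)·p̂ₕ.
Σ Nₕp̂ₕ = 38.1 + 126.795 + 47.808 = 212.703.
212.703 / 3373 = 0.06306... → 0.063.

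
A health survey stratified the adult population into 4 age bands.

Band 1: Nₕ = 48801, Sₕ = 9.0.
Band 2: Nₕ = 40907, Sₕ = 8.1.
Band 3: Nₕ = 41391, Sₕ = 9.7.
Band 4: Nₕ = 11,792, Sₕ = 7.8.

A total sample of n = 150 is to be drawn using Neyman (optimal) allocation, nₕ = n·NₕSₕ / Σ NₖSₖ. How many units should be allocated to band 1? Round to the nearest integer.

Σ NₕSₕ = 48801·9.0 + 40907·8.1 + 41391·9.7 + 11792·7.8 = 1264026.
Share for 1: 439209/1264026 = 0.34747.
n_1 = 150 × 0.34747 = 52.120... → 52.

52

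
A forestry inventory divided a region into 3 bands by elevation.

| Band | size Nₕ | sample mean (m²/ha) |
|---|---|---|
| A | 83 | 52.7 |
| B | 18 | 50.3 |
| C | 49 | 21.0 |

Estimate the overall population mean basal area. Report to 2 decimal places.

N = 83 + 18 + 49 = 150.
Overall mean = Σ (Nₕ/N)·x̄ₕ — weight by population share, not a simple average.
Σ Nₕx̄ₕ = 83·52.7 + 18·50.3 + 49·21.0 = 4374.1 + 905.4 + 1029 = 6308.5.
Divide by N: 6308.5 / 150 = 42.0567... → 42.06.

42.06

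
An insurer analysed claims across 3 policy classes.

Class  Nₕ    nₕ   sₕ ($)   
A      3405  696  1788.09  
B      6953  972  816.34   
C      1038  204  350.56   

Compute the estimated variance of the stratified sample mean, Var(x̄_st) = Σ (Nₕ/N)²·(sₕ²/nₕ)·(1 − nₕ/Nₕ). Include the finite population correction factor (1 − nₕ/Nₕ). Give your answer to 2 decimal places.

N = 11396. Term for each stratum: Wₕ²sₕ²/nₕ·(1−nₕ/Nₕ).
Var(x̄_st) = 326.28022 + 219.54171 + 4.01562 = 549.83756 → 549.84.

549.84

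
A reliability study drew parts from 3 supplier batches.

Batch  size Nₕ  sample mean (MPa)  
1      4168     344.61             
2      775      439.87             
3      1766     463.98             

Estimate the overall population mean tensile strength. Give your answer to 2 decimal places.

387.04

x̄_st = (Σ Nₕx̄ₕ) / (Σ Nₕ) = (4168·344.61 + 775·439.87 + 1766·463.98) / 6709
= 2596622.41 / 6709 = 387.0357... → 387.04.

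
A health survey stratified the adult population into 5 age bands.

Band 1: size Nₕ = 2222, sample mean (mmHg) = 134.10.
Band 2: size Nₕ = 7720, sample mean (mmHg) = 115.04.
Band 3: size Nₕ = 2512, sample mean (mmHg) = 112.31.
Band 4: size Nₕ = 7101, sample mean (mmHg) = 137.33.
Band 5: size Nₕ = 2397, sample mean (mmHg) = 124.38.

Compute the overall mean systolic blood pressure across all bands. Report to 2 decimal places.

N = 2222 + 7720 + 2512 + 7101 + 2397 = 21952.
Overall mean = Σ (Nₕ/N)·x̄ₕ — weight by population share, not a simple average.
Σ Nₕx̄ₕ = 2222·134.10 + 7720·115.04 + 2512·112.31 + 7101·137.33 + 2397·124.38 = 297970.2 + 888108.8 + 282122.72 + 975180.33 + 298138.86 = 2741520.91.
Divide by N: 2741520.91 / 21952 = 124.8871... → 124.89.

124.89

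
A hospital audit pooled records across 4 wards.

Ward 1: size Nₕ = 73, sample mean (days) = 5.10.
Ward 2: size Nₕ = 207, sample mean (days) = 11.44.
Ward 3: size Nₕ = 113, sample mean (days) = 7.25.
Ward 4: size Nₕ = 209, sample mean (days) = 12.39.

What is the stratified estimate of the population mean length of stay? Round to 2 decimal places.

10.21

x̄_st = (Σ Nₕx̄ₕ) / (Σ Nₕ) = (73·5.10 + 207·11.44 + 113·7.25 + 209·12.39) / 602
= 6149.14 / 602 = 10.2145... → 10.21.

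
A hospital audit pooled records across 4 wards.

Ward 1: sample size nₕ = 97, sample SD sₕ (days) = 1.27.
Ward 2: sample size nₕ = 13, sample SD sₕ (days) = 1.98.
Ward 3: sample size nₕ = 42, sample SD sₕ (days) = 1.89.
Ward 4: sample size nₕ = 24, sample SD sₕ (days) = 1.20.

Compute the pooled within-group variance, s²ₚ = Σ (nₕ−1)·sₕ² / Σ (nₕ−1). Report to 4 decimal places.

Degrees of freedom: 96 + 12 + 41 + 23 = 172.
Σ(nₕ−1)sₕ² = 96·1.6129 + 12·3.9204 + 41·3.5721 + 23·1.44 = 381.4593.
s²ₚ = 381.4593 / 172 = 2.217787... → 2.2178.

2.2178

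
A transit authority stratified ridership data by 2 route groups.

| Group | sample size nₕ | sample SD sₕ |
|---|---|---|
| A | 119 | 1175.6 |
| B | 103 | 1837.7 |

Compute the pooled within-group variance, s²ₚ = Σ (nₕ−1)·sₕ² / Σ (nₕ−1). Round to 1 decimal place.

2307039.0

A: (119−1)·1175.6² = 118·1382035.36 = 163080172.48
B: (103−1)·1837.7² = 102·3377141.29 = 344468411.58
Numerator = 507548584.06; denominator = Σ(nₕ−1) = 220.
s²ₚ = 507548584.06/220 = 2307039.018... → 2307039.0.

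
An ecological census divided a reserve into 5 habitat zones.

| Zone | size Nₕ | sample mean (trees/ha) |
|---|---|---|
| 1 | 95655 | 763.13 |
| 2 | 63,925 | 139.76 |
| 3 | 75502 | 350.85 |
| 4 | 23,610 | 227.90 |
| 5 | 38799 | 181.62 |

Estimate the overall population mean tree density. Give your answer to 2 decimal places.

406.23

x̄_st = (Σ Nₕx̄ₕ) / (Σ Nₕ) = (95655·763.13 + 63925·139.76 + 75502·350.85 + 23610·227.90 + 38799·181.62) / 297491
= 120848628.23 / 297491 = 406.2262... → 406.23.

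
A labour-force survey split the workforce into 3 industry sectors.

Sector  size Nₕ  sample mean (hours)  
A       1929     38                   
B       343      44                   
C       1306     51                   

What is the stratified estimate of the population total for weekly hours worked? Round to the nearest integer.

Population total = Σ Nₕ·x̄ₕ (each stratum's size times its mean).
1929·38 + 343·44 + 1306·51 = 73302 + 15092 + 66606 = 155000.

155000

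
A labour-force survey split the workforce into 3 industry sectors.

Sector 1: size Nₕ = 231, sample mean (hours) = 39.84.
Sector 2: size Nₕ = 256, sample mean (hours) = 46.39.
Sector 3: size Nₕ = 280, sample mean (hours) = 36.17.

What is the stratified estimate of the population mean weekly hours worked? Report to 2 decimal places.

x̄_st = (Σ Nₕx̄ₕ) / (Σ Nₕ) = (231·39.84 + 256·46.39 + 280·36.17) / 767
= 31206.48 / 767 = 40.6864... → 40.69.

40.69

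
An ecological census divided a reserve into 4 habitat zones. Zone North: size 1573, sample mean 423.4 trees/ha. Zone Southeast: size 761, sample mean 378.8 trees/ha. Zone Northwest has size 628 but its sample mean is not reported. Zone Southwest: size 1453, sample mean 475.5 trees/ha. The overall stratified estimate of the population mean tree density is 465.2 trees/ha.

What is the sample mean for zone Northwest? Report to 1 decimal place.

N = 1573 + 761 + 628 + 1453 = 4415.
Overall total = μ·N = 465.2·4415 = 2053858.
Subtract the known strata: 1573·423.4 + 761·378.8 + 1453·475.5 = 1645176.5.
Remaining total for zone Northwest: 2053858 − 1645176.5 = 408681.5.
Divide by its size: 408681.5 / 628 = 650.767... → 650.8.

650.8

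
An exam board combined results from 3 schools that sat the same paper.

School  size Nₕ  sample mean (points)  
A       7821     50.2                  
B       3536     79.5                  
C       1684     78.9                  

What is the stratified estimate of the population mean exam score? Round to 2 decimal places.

61.85

N = 7821 + 3536 + 1684 = 13041.
Overall mean = Σ (Nₕ/N)·x̄ₕ — weight by population share, not a simple average.
Σ Nₕx̄ₕ = 7821·50.2 + 3536·79.5 + 1684·78.9 = 392614.2 + 281112 + 132867.6 = 806593.8.
Divide by N: 806593.8 / 13041 = 61.8506... → 61.85.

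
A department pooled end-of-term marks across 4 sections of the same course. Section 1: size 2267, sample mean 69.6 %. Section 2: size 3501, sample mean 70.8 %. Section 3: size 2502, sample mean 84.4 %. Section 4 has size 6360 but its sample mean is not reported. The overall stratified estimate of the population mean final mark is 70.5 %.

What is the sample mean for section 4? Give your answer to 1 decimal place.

N = 2267 + 3501 + 2502 + 6360 = 14630.
Overall total = μ·N = 70.5·14630 = 1031415.
Subtract the known strata: 2267·69.6 + 3501·70.8 + 2502·84.4 = 616822.8.
Remaining total for section 4: 1031415 − 616822.8 = 414592.2.
Divide by its size: 414592.2 / 6360 = 65.187... → 65.2.

65.2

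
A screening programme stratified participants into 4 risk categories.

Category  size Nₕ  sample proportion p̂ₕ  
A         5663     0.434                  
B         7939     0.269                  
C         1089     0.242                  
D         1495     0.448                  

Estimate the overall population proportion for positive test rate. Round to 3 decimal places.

Wₕ = Nₕ/N with N = 16186: 0.3499, 0.4905, 0.0673, 0.0924.
p̂_st = 0.3499·0.434 + 0.4905·0.269 + 0.0673·0.242 + 0.0924·0.448 ≈ 0.34145... → 0.341.

0.341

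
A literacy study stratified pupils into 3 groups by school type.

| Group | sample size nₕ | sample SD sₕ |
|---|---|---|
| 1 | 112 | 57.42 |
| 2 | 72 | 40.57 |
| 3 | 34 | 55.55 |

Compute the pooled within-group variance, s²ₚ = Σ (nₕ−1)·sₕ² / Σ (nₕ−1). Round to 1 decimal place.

Degrees of freedom: 111 + 71 + 33 = 215.
Σ(nₕ−1)sₕ² = 111·3297.0564 + 71·1645.9249 + 33·3085.8025 = 584665.4108.
s²ₚ = 584665.4108 / 215 = 2719.374... → 2719.4.

2719.4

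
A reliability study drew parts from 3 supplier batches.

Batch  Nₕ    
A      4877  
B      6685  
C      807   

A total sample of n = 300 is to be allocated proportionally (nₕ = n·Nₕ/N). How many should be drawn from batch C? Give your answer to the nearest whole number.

20

Share of batch C = 807/12369 = 0.06524.
Allocate 300 × 0.06524 = 19.573... → 20.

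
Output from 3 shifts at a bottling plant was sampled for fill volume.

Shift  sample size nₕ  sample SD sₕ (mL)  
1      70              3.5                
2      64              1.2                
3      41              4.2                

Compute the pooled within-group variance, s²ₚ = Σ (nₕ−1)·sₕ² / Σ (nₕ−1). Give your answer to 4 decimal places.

9.5440

1: (70−1)·3.5² = 69·12.25 = 845.25
2: (64−1)·1.2² = 63·1.44 = 90.72
3: (41−1)·4.2² = 40·17.64 = 705.6
Numerator = 1641.57; denominator = Σ(nₕ−1) = 172.
s²ₚ = 1641.57/172 = 9.544012... → 9.5440.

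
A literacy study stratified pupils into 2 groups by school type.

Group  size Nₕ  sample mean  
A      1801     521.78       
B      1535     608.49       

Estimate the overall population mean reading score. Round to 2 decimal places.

561.68

N = 1801 + 1535 = 3336.
Weight each subgroup mean by Nₕ/N and sum.
Σ Nₕx̄ₕ = 1801·521.78 + 1535·608.49 = 939725.78 + 934032.15 = 1873757.93.
Divide by N: 1873757.93 / 3336 = 561.6780... → 561.68.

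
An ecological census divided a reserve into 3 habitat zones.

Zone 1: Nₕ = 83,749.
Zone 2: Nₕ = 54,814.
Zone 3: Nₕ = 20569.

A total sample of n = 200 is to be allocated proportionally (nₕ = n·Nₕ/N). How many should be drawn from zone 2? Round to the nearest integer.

Share of zone 2 = 54814/159132 = 0.34446.
Allocate 200 × 0.34446 = 68.891... → 69.

69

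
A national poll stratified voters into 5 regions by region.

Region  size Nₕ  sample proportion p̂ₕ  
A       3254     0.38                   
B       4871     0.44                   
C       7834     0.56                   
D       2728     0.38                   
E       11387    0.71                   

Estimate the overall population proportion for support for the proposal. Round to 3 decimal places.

0.562

N = 3254 + 4871 + 7834 + 2728 + 11387 = 30074.
Overall proportion = Σ (Nₕ/N)·p̂ₕ.
Σ Nₕp̂ₕ = 1236.52 + 2143.24 + 4387.04 + 1036.64 + 8084.77 = 16888.21.
16888.21 / 30074 = 0.56156... → 0.562.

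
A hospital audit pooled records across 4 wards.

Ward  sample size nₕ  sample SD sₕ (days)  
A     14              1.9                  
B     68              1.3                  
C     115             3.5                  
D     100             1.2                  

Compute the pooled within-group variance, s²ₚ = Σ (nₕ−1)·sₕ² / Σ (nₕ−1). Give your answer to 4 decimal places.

Degrees of freedom: 13 + 67 + 114 + 99 = 293.
Σ(nₕ−1)sₕ² = 13·3.61 + 67·1.69 + 114·12.25 + 99·1.44 = 1699.22.
s²ₚ = 1699.22 / 293 = 5.799386... → 5.7994.

5.7994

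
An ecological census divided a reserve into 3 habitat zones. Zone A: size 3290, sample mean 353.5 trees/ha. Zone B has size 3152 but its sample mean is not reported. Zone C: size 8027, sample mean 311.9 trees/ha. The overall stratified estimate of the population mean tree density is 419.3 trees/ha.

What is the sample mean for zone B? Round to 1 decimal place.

761.5

Σ Nₕx̄ₕ = N·μ, so 3152·x̄_B = 14469·419.3 − (3290·353.5 + 8027·311.9).
= 6066851.7 − 3666636.3 = 2400215.4.
x̄_B = 2400215.4 / 3152 = 761.490... → 761.5.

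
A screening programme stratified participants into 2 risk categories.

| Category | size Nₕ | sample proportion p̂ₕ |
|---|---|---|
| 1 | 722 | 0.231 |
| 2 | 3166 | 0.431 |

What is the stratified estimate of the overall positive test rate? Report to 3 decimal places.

0.394

N = 722 + 3166 = 3888.
Overall proportion = Σ (Nₕ/N)·p̂ₕ.
Σ Nₕp̂ₕ = 166.782 + 1364.546 = 1531.328.
1531.328 / 3888 = 0.39386... → 0.394.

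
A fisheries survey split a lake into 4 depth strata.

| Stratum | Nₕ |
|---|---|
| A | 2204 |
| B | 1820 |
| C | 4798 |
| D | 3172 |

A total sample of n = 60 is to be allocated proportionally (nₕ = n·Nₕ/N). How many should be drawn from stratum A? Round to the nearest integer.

N = 2204 + 1820 + 4798 + 3172 = 11994.
n_A = 60·2204/11994 = 11.026... → 11.

11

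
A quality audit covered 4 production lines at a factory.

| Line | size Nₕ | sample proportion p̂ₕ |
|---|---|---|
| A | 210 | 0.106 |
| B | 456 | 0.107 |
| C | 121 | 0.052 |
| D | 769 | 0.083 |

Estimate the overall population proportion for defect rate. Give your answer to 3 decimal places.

0.091

N = 210 + 456 + 121 + 769 = 1556.
Overall proportion = Σ (Nₕ/N)·p̂ₕ.
Σ Nₕp̂ₕ = 22.26 + 48.792 + 6.292 + 63.827 = 141.171.
141.171 / 1556 = 0.09073... → 0.091.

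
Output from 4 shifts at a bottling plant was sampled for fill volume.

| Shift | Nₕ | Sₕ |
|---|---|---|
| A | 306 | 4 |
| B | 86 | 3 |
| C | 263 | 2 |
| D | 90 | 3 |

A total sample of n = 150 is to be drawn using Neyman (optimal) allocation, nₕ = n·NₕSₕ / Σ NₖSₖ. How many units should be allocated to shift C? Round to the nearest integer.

A: NₕSₕ = 306·4 = 1224
B: NₕSₕ = 86·3 = 258
C: NₕSₕ = 263·2 = 526
D: NₕSₕ = 90·3 = 270
Σ NₕSₕ = 2278.
n_C = 150·526/2278 = 34.636... → 35.

35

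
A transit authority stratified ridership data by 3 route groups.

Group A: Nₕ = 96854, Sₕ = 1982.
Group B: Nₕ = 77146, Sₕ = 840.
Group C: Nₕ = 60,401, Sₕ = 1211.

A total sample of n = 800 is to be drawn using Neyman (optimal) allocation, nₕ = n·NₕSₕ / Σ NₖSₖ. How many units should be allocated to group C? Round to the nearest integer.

177

A: NₕSₕ = 96854·1982 = 191964628
B: NₕSₕ = 77146·840 = 64802640
C: NₕSₕ = 60401·1211 = 73145611
Σ NₕSₕ = 329912879.
n_C = 800·73145611/329912879 = 177.370... → 177.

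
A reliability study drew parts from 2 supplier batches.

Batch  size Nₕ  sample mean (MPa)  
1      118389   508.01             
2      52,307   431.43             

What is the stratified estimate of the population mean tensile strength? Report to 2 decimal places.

484.54

x̄_st = (Σ Nₕx̄ₕ) / (Σ Nₕ) = (118389·508.01 + 52307·431.43) / 170696
= 82709604.9 / 170696 = 484.5433... → 484.54.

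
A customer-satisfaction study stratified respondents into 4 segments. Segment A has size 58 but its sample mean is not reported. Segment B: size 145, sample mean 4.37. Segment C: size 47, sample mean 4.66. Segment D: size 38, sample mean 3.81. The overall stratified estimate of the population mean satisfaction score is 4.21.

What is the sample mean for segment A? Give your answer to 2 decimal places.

3.71

N = 58 + 145 + 47 + 38 = 288.
Overall total = μ·N = 4.21·288 = 1212.48.
Subtract the known strata: 145·4.37 + 47·4.66 + 38·3.81 = 997.45.
Remaining total for segment A: 1212.48 − 997.45 = 215.03.
Divide by its size: 215.03 / 58 = 3.7074... → 3.71.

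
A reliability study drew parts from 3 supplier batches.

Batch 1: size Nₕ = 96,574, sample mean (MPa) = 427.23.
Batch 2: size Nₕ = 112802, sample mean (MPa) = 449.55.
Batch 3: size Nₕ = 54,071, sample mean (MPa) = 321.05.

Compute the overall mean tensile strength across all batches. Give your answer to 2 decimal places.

414.99

x̄_st = (Σ Nₕx̄ₕ) / (Σ Nₕ) = (96574·427.23 + 112802·449.55 + 54071·321.05) / 263447
= 109328943.67 / 263447 = 414.9941... → 414.99.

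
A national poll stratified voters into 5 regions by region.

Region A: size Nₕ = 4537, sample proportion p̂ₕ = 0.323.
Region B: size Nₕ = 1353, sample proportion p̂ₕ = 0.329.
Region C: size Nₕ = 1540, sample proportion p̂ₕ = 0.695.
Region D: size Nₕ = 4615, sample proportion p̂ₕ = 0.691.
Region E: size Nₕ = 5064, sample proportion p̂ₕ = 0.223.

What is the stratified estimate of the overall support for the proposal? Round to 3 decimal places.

0.427

N = 4537 + 1353 + 1540 + 4615 + 5064 = 17109.
Overall proportion = Σ (Nₕ/N)·p̂ₕ.
Σ Nₕp̂ₕ = 1465.451 + 445.137 + 1070.3 + 3188.965 + 1129.272 = 7299.125.
7299.125 / 17109 = 0.42662... → 0.427.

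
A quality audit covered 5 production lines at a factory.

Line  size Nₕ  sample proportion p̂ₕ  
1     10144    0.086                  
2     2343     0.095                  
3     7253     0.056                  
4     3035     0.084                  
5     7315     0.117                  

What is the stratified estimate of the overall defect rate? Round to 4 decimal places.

N = 10144 + 2343 + 7253 + 3035 + 7315 = 30090.
Overall proportion = Σ (Nₕ/N)·p̂ₕ.
Σ Nₕp̂ₕ = 872.384 + 222.585 + 406.168 + 254.94 + 855.855 = 2611.932.
2611.932 / 30090 = 0.086804... → 0.0868.

0.0868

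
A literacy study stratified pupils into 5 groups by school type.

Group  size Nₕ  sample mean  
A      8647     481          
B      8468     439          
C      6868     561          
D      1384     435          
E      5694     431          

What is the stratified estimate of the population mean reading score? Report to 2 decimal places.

N = 31061; weights Wₕ = Nₕ/N = (0.2784, 0.2726, 0.2211, 0.0446, 0.1833).
x̄_st = Σ Wₕ·x̄ₕ = 0.2784·481 + 0.2726·439 + 0.2211·561 + 0.0446·435 + 0.1833·431 ≈ 476.0233...
→ 476.02.

476.02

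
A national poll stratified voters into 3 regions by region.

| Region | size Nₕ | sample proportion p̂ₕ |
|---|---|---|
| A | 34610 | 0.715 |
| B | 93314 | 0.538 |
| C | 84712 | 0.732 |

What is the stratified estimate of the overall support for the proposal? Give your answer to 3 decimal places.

0.644

Wₕ = Nₕ/N with N = 212636: 0.1628, 0.4388, 0.3984.
p̂_st = 0.1628·0.715 + 0.4388·0.538 + 0.3984·0.732 ≈ 0.64410... → 0.644.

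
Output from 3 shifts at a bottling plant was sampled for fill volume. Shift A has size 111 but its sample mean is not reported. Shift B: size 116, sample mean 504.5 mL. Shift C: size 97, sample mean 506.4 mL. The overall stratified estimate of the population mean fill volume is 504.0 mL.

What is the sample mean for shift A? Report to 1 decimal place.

501.4

N = 111 + 116 + 97 = 324.
Overall total = μ·N = 504.0·324 = 163296.
Subtract the known strata: 116·504.5 + 97·506.4 = 107642.8.
Remaining total for shift A: 163296 − 107642.8 = 55653.2.
Divide by its size: 55653.2 / 111 = 501.380... → 501.4.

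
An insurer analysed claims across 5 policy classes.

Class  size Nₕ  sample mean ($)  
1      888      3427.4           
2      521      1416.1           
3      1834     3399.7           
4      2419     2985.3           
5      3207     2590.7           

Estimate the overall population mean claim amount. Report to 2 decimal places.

2880.39

N = 888 + 521 + 1834 + 2419 + 3207 = 8869.
Overall mean = Σ (Nₕ/N)·x̄ₕ — weight by population share, not a simple average.
Σ Nₕx̄ₕ = 888·3427.4 + 521·1416.1 + 1834·3399.7 + 2419·2985.3 + 3207·2590.7 = 3043531.2 + 737788.1 + 6235049.8 + 7221440.7 + 8308374.9 = 25546184.7.
Divide by N: 25546184.7 / 8869 = 2880.3907... → 2880.39.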